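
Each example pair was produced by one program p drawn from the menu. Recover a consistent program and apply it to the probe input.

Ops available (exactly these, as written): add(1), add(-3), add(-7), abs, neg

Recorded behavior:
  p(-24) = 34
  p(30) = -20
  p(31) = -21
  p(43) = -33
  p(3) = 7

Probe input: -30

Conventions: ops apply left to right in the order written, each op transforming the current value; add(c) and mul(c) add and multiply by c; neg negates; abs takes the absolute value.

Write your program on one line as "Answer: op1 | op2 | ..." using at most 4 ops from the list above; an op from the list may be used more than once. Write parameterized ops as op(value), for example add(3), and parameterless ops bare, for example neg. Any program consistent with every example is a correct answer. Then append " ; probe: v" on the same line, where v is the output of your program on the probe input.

add(-3) | add(-7) | neg ; probe: 40

Check, running the answer program on each example:
  -24 -> -27 -> -34 -> 34
  30 -> 27 -> 20 -> -20
  31 -> 28 -> 21 -> -21
  43 -> 40 -> 33 -> -33
  3 -> 0 -> -7 -> 7
  probe: -30 -> -33 -> -40 -> 40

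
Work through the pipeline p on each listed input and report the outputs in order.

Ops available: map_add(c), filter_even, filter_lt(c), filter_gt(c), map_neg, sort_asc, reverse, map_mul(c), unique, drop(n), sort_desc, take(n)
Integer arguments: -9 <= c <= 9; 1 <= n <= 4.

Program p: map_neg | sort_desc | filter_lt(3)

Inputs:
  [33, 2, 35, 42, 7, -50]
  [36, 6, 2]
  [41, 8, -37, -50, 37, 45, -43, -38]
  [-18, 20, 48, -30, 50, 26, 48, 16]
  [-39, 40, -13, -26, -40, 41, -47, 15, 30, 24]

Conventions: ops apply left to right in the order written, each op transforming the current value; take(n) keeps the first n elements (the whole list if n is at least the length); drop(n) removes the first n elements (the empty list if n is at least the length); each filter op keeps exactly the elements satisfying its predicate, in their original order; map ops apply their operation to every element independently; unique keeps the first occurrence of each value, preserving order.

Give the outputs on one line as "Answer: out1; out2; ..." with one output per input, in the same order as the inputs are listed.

Execution, op by op:
  [33, 2, 35, 42, 7, -50] -> [-33, -2, -35, -42, -7, 50] -> [50, -2, -7, -33, -35, -42] -> [-2, -7, -33, -35, -42]
  [36, 6, 2] -> [-36, -6, -2] -> [-2, -6, -36] -> [-2, -6, -36]
  [41, 8, -37, -50, 37, 45, -43, -38] -> [-41, -8, 37, 50, -37, -45, 43, 38] -> [50, 43, 38, 37, -8, -37, -41, -45] -> [-8, -37, -41, -45]
  [-18, 20, 48, -30, 50, 26, 48, 16] -> [18, -20, -48, 30, -50, -26, -48, -16] -> [30, 18, -16, -20, -26, -48, -48, -50] -> [-16, -20, -26, -48, -48, -50]
  [-39, 40, -13, -26, -40, 41, -47, 15, 30, 24] -> [39, -40, 13, 26, 40, -41, 47, -15, -30, -24] -> [47, 40, 39, 26, 13, -15, -24, -30, -40, -41] -> [-15, -24, -30, -40, -41]

[-2, -7, -33, -35, -42]; [-2, -6, -36]; [-8, -37, -41, -45]; [-16, -20, -26, -48, -48, -50]; [-15, -24, -30, -40, -41]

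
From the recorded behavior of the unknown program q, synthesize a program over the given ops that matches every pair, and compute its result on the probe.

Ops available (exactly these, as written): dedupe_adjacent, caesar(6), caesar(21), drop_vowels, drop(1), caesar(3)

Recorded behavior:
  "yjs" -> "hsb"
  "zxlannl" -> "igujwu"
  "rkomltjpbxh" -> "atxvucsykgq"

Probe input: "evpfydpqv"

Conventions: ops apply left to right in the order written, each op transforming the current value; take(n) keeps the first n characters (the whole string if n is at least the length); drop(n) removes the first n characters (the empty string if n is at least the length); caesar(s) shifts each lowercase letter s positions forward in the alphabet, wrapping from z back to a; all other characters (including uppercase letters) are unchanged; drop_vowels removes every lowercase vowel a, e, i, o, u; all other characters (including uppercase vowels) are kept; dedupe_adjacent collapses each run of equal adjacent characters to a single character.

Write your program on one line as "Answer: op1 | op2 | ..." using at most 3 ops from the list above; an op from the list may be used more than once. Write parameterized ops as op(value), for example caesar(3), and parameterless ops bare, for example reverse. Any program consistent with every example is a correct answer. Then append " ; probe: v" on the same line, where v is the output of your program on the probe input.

caesar(3) | dedupe_adjacent | caesar(6) ; probe: "neyohmyze"

Check, running the answer program on each example:
  "yjs" -> "bmv" -> "bmv" -> "hsb"
  "zxlannl" -> "caodqqo" -> "caodqo" -> "igujwu"
  "rkomltjpbxh" -> "unrpowmseak" -> "unrpowmseak" -> "atxvucsykgq"
  probe: "evpfydpqv" -> "hysibgsty" -> "hysibgsty" -> "neyohmyze"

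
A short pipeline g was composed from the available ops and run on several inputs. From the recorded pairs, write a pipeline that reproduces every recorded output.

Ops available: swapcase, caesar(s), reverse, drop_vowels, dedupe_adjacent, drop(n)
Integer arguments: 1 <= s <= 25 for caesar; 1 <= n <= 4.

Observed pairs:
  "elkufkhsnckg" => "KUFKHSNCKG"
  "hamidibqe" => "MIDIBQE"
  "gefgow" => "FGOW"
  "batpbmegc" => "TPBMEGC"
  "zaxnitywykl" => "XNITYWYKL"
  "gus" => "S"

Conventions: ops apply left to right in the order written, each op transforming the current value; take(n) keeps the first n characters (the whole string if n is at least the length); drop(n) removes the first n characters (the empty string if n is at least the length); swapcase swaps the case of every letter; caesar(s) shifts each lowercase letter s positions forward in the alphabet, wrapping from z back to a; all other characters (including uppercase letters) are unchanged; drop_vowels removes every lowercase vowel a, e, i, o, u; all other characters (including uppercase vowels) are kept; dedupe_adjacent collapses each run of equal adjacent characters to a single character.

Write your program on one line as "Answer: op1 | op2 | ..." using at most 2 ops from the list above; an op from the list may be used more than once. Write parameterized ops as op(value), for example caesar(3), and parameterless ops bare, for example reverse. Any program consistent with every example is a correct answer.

swapcase | drop(2)

Check, running the answer program on each example:
  "elkufkhsnckg" -> "ELKUFKHSNCKG" -> "KUFKHSNCKG"
  "hamidibqe" -> "HAMIDIBQE" -> "MIDIBQE"
  "gefgow" -> "GEFGOW" -> "FGOW"
  "batpbmegc" -> "BATPBMEGC" -> "TPBMEGC"
  "zaxnitywykl" -> "ZAXNITYWYKL" -> "XNITYWYKL"
  "gus" -> "GUS" -> "S"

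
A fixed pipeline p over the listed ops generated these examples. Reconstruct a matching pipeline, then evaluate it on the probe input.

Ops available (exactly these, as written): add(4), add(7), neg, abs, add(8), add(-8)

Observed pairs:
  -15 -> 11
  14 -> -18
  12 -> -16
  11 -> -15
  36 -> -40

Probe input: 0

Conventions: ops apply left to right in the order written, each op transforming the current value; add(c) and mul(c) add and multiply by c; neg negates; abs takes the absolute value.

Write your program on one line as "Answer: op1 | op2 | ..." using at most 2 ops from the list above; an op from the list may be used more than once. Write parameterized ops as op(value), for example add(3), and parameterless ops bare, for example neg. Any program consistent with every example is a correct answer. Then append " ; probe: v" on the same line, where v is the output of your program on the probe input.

add(4) | neg ; probe: -4

Check, running the answer program on each example:
  -15 -> -11 -> 11
  14 -> 18 -> -18
  12 -> 16 -> -16
  11 -> 15 -> -15
  36 -> 40 -> -40
  probe: 0 -> 4 -> -4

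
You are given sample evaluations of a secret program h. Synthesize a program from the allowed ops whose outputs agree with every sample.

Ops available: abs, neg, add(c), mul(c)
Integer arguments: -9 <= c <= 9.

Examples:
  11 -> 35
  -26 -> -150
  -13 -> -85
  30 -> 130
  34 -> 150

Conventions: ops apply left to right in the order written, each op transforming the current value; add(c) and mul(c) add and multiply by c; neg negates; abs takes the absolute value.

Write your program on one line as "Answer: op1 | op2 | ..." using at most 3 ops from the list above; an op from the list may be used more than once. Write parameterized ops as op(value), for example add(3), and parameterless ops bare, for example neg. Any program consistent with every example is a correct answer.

add(-3) | mul(5) | add(-5)

Check, running the answer program on each example:
  11 -> 8 -> 40 -> 35
  -26 -> -29 -> -145 -> -150
  -13 -> -16 -> -80 -> -85
  30 -> 27 -> 135 -> 130
  34 -> 31 -> 155 -> 150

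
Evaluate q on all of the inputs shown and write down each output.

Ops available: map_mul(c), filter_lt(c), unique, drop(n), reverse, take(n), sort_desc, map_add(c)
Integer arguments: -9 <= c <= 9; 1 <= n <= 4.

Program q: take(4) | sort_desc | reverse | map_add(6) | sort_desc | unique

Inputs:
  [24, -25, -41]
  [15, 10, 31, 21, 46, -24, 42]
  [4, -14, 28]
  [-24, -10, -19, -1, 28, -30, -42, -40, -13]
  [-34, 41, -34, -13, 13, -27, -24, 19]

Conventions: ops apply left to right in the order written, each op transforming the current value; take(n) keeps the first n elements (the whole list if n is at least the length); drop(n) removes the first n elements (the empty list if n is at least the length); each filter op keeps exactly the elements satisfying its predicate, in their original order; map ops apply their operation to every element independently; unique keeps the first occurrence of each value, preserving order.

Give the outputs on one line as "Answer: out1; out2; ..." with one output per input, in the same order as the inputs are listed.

[30, -19, -35]; [37, 27, 21, 16]; [34, 10, -8]; [5, -4, -13, -18]; [47, -7, -28]

Execution, op by op:
  [24, -25, -41] -> [24, -25, -41] -> [24, -25, -41] -> [-41, -25, 24] -> [-35, -19, 30] -> [30, -19, -35] -> [30, -19, -35]
  [15, 10, 31, 21, 46, -24, 42] -> [15, 10, 31, 21] -> [31, 21, 15, 10] -> [10, 15, 21, 31] -> [16, 21, 27, 37] -> [37, 27, 21, 16] -> [37, 27, 21, 16]
  [4, -14, 28] -> [4, -14, 28] -> [28, 4, -14] -> [-14, 4, 28] -> [-8, 10, 34] -> [34, 10, -8] -> [34, 10, -8]
  [-24, -10, -19, -1, 28, -30, -42, -40, -13] -> [-24, -10, -19, -1] -> [-1, -10, -19, -24] -> [-24, -19, -10, -1] -> [-18, -13, -4, 5] -> [5, -4, -13, -18] -> [5, -4, -13, -18]
  [-34, 41, -34, -13, 13, -27, -24, 19] -> [-34, 41, -34, -13] -> [41, -13, -34, -34] -> [-34, -34, -13, 41] -> [-28, -28, -7, 47] -> [47, -7, -28, -28] -> [47, -7, -28]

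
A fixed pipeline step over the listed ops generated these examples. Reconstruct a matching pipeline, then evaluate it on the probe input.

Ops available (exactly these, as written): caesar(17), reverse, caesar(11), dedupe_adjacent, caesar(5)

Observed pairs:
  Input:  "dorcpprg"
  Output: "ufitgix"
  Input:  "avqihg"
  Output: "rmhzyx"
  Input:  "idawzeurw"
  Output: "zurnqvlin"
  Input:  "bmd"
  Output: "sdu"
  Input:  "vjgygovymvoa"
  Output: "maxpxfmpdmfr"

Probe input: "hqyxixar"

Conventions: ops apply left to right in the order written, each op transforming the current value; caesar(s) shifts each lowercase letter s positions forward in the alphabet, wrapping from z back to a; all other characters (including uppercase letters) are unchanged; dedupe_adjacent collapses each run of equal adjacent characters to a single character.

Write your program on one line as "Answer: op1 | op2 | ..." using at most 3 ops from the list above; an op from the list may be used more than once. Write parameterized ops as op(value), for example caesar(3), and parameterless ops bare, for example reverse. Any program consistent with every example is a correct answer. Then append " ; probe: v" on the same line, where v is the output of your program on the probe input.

dedupe_adjacent | caesar(17) ; probe: "yhpozori"

Check, running the answer program on each example:
  "dorcpprg" -> "dorcprg" -> "ufitgix"
  "avqihg" -> "avqihg" -> "rmhzyx"
  "idawzeurw" -> "idawzeurw" -> "zurnqvlin"
  "bmd" -> "bmd" -> "sdu"
  "vjgygovymvoa" -> "vjgygovymvoa" -> "maxpxfmpdmfr"
  probe: "hqyxixar" -> "hqyxixar" -> "yhpozori"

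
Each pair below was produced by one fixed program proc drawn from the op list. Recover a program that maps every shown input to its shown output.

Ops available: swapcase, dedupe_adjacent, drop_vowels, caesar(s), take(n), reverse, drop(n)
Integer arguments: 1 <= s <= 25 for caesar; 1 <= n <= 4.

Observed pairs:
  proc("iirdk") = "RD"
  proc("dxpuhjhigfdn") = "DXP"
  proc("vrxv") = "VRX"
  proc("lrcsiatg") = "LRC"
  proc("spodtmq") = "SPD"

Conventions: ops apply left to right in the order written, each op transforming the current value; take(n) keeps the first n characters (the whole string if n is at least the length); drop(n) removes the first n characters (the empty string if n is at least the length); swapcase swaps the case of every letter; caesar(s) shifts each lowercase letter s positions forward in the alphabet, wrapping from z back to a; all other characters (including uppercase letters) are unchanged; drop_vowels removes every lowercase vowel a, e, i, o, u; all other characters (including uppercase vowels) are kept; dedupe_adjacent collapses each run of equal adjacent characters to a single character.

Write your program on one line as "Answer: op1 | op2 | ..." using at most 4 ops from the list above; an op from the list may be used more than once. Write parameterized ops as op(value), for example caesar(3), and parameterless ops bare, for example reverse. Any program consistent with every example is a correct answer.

take(4) | drop_vowels | swapcase | take(3)

Check, running the answer program on each example:
  "iirdk" -> "iird" -> "rd" -> "RD" -> "RD"
  "dxpuhjhigfdn" -> "dxpu" -> "dxp" -> "DXP" -> "DXP"
  "vrxv" -> "vrxv" -> "vrxv" -> "VRXV" -> "VRX"
  "lrcsiatg" -> "lrcs" -> "lrcs" -> "LRCS" -> "LRC"
  "spodtmq" -> "spod" -> "spd" -> "SPD" -> "SPD"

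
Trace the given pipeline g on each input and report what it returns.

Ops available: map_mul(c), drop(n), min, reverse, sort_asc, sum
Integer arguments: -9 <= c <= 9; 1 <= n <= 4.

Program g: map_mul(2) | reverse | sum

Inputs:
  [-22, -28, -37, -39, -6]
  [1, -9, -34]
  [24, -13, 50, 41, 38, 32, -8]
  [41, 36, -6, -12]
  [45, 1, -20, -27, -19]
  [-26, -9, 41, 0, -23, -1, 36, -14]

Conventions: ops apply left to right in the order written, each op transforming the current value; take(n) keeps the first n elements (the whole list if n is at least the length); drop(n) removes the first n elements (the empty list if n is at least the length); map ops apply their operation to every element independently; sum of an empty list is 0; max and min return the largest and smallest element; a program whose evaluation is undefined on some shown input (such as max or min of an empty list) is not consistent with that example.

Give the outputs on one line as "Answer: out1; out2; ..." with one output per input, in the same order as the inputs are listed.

Execution, op by op:
  [-22, -28, -37, -39, -6] -> [-44, -56, -74, -78, -12] -> [-12, -78, -74, -56, -44] -> -264
  [1, -9, -34] -> [2, -18, -68] -> [-68, -18, 2] -> -84
  [24, -13, 50, 41, 38, 32, -8] -> [48, -26, 100, 82, 76, 64, -16] -> [-16, 64, 76, 82, 100, -26, 48] -> 328
  [41, 36, -6, -12] -> [82, 72, -12, -24] -> [-24, -12, 72, 82] -> 118
  [45, 1, -20, -27, -19] -> [90, 2, -40, -54, -38] -> [-38, -54, -40, 2, 90] -> -40
  [-26, -9, 41, 0, -23, -1, 36, -14] -> [-52, -18, 82, 0, -46, -2, 72, -28] -> [-28, 72, -2, -46, 0, 82, -18, -52] -> 8

-264; -84; 328; 118; -40; 8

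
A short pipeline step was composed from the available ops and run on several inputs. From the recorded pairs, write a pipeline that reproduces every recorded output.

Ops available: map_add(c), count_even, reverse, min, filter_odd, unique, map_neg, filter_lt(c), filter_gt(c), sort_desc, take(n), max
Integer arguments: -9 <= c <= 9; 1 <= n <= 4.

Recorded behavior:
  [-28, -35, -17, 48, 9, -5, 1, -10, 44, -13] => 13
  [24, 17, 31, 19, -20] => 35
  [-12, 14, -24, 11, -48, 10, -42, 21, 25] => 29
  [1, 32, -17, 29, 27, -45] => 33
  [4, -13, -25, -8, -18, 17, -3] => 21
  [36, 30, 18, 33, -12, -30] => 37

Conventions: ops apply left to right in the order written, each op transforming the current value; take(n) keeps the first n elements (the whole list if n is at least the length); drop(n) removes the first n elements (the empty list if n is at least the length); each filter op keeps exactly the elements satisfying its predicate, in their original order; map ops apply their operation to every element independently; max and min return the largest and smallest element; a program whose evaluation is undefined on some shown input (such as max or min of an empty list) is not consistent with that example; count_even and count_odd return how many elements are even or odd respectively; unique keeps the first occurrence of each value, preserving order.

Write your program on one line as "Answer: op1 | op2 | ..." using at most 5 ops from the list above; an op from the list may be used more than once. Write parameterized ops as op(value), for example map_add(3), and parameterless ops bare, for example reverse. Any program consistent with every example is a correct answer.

filter_gt(2) | filter_gt(5) | map_add(4) | filter_odd | max

Check, running the answer program on each example:
  [-28, -35, -17, 48, 9, -5, 1, -10, 44, -13] -> [48, 9, 44] -> [48, 9, 44] -> [52, 13, 48] -> [13] -> 13
  [24, 17, 31, 19, -20] -> [24, 17, 31, 19] -> [24, 17, 31, 19] -> [28, 21, 35, 23] -> [21, 35, 23] -> 35
  [-12, 14, -24, 11, -48, 10, -42, 21, 25] -> [14, 11, 10, 21, 25] -> [14, 11, 10, 21, 25] -> [18, 15, 14, 25, 29] -> [15, 25, 29] -> 29
  [1, 32, -17, 29, 27, -45] -> [32, 29, 27] -> [32, 29, 27] -> [36, 33, 31] -> [33, 31] -> 33
  [4, -13, -25, -8, -18, 17, -3] -> [4, 17] -> [17] -> [21] -> [21] -> 21
  [36, 30, 18, 33, -12, -30] -> [36, 30, 18, 33] -> [36, 30, 18, 33] -> [40, 34, 22, 37] -> [37] -> 37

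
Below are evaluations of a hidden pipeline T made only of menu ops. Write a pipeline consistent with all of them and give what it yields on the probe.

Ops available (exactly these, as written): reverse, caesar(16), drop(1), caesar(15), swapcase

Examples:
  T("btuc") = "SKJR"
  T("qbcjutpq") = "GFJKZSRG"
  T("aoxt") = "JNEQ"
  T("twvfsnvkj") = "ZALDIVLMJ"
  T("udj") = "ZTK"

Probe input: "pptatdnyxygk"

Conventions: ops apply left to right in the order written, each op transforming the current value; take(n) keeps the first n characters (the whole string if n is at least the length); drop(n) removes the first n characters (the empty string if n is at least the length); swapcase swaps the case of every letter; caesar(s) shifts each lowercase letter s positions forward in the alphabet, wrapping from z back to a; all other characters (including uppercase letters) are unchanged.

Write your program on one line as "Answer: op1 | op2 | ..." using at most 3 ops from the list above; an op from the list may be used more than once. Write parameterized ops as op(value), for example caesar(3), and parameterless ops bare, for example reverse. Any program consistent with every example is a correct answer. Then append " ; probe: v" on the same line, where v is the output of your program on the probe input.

caesar(16) | reverse | swapcase ; probe: "AWONODTJQJFF"

Check, running the answer program on each example:
  "btuc" -> "rjks" -> "skjr" -> "SKJR"
  "qbcjutpq" -> "grszkjfg" -> "gfjkzsrg" -> "GFJKZSRG"
  "aoxt" -> "qenj" -> "jneq" -> "JNEQ"
  "twvfsnvkj" -> "jmlvidlaz" -> "zaldivlmj" -> "ZALDIVLMJ"
  "udj" -> "ktz" -> "ztk" -> "ZTK"
  probe: "pptatdnyxygk" -> "ffjqjtdonowa" -> "awonodtjqjff" -> "AWONODTJQJFF"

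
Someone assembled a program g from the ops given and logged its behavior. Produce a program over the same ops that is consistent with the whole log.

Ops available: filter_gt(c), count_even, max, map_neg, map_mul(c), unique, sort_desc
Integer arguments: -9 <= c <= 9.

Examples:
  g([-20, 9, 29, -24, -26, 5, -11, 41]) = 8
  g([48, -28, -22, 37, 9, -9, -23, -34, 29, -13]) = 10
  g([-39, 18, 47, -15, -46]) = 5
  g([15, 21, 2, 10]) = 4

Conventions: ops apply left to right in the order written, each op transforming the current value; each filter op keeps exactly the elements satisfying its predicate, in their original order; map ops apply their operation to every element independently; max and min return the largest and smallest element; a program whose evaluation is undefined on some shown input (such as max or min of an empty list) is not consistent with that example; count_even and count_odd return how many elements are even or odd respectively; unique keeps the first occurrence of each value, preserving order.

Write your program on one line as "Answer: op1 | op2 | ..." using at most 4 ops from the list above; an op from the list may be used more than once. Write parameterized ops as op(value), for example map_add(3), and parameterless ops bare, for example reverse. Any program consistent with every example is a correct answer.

map_mul(6) | map_neg | count_even

Check, running the answer program on each example:
  [-20, 9, 29, -24, -26, 5, -11, 41] -> [-120, 54, 174, -144, -156, 30, -66, 246] -> [120, -54, -174, 144, 156, -30, 66, -246] -> 8
  [48, -28, -22, 37, 9, -9, -23, -34, 29, -13] -> [288, -168, -132, 222, 54, -54, -138, -204, 174, -78] -> [-288, 168, 132, -222, -54, 54, 138, 204, -174, 78] -> 10
  [-39, 18, 47, -15, -46] -> [-234, 108, 282, -90, -276] -> [234, -108, -282, 90, 276] -> 5
  [15, 21, 2, 10] -> [90, 126, 12, 60] -> [-90, -126, -12, -60] -> 4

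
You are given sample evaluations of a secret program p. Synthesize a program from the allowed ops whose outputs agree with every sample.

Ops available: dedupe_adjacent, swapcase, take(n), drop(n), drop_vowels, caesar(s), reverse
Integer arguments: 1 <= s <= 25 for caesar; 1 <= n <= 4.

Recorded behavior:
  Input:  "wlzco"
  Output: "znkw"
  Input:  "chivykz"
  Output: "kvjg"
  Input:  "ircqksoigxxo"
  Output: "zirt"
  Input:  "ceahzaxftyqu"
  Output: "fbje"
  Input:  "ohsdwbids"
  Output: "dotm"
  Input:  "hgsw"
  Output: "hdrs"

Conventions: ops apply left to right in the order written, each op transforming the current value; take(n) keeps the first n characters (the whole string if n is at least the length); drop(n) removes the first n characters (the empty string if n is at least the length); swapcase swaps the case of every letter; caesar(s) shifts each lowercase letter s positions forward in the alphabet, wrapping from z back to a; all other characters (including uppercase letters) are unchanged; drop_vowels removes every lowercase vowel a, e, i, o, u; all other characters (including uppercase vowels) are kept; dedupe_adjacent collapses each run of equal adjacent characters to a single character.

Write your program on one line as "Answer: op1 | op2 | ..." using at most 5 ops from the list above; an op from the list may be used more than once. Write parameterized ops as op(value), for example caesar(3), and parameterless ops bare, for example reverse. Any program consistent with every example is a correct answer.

reverse | dedupe_adjacent | caesar(11) | take(4)

Check, running the answer program on each example:
  "wlzco" -> "oczlw" -> "oczlw" -> "znkwh" -> "znkw"
  "chivykz" -> "zkyvihc" -> "zkyvihc" -> "kvjgtsn" -> "kvjg"
  "ircqksoigxxo" -> "oxxgioskqcri" -> "oxgioskqcri" -> "zirtzdvbnct" -> "zirt"
  "ceahzaxftyqu" -> "uqytfxazhaec" -> "uqytfxazhaec" -> "fbjeqilkslpn" -> "fbje"
  "ohsdwbids" -> "sdibwdsho" -> "sdibwdsho" -> "dotmhodsz" -> "dotm"
  "hgsw" -> "wsgh" -> "wsgh" -> "hdrs" -> "hdrs"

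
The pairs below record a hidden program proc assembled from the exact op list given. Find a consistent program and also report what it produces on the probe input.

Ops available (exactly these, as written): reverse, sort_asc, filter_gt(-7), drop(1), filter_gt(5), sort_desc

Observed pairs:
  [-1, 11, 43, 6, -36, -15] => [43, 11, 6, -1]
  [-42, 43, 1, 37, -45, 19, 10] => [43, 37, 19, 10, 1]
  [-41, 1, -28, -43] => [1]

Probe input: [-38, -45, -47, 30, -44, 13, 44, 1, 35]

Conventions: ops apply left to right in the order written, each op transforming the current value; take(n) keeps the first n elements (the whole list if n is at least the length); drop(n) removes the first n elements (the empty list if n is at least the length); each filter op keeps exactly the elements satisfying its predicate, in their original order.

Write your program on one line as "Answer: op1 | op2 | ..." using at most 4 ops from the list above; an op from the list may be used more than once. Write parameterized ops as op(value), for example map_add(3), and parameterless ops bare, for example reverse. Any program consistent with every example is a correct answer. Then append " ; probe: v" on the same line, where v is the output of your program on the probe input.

filter_gt(-7) | reverse | sort_desc ; probe: [44, 35, 30, 13, 1]

Check, running the answer program on each example:
  [-1, 11, 43, 6, -36, -15] -> [-1, 11, 43, 6] -> [6, 43, 11, -1] -> [43, 11, 6, -1]
  [-42, 43, 1, 37, -45, 19, 10] -> [43, 1, 37, 19, 10] -> [10, 19, 37, 1, 43] -> [43, 37, 19, 10, 1]
  [-41, 1, -28, -43] -> [1] -> [1] -> [1]
  probe: [-38, -45, -47, 30, -44, 13, 44, 1, 35] -> [30, 13, 44, 1, 35] -> [35, 1, 44, 13, 30] -> [44, 35, 30, 13, 1]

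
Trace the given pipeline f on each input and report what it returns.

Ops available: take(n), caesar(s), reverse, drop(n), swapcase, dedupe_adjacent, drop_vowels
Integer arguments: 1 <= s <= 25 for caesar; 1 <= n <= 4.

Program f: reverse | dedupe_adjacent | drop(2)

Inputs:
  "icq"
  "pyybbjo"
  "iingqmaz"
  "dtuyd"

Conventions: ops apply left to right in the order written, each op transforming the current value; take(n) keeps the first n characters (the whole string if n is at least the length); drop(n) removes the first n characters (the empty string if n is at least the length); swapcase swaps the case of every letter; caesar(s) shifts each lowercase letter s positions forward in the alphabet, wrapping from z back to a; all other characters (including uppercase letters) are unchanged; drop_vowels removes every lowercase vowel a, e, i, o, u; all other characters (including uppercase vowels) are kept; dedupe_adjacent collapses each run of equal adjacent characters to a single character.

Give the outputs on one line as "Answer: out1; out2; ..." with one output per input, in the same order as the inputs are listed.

"i"; "byp"; "mqgni"; "utd"

Execution, op by op:
  "icq" -> "qci" -> "qci" -> "i"
  "pyybbjo" -> "ojbbyyp" -> "ojbyp" -> "byp"
  "iingqmaz" -> "zamqgnii" -> "zamqgni" -> "mqgni"
  "dtuyd" -> "dyutd" -> "dyutd" -> "utd"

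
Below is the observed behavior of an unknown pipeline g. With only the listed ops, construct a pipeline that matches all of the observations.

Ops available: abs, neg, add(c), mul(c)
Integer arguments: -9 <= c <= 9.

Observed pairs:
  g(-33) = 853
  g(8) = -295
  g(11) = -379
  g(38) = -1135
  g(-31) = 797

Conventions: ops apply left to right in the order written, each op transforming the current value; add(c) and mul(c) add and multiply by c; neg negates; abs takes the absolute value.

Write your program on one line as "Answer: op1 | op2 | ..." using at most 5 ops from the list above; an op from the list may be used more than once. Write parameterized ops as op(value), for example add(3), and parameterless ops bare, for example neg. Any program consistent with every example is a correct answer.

mul(4) | add(9) | mul(-7) | add(1) | add(-9)

Check, running the answer program on each example:
  -33 -> -132 -> -123 -> 861 -> 862 -> 853
  8 -> 32 -> 41 -> -287 -> -286 -> -295
  11 -> 44 -> 53 -> -371 -> -370 -> -379
  38 -> 152 -> 161 -> -1127 -> -1126 -> -1135
  -31 -> -124 -> -115 -> 805 -> 806 -> 797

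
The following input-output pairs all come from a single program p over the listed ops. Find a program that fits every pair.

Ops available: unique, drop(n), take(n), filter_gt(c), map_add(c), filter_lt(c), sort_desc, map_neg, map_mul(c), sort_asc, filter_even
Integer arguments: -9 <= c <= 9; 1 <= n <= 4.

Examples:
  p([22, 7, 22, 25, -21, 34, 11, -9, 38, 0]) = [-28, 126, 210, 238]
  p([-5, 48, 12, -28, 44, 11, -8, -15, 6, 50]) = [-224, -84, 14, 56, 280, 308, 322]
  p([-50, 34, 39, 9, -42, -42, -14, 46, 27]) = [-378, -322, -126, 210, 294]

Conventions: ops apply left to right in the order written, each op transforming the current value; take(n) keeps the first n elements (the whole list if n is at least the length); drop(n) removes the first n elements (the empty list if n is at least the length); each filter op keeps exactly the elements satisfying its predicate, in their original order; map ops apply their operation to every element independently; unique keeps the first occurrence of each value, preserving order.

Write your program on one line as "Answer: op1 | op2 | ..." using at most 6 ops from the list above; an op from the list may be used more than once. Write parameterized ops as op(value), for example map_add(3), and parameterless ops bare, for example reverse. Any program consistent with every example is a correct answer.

unique | map_add(-4) | map_mul(7) | sort_asc | filter_even

Check, running the answer program on each example:
  [22, 7, 22, 25, -21, 34, 11, -9, 38, 0] -> [22, 7, 25, -21, 34, 11, -9, 38, 0] -> [18, 3, 21, -25, 30, 7, -13, 34, -4] -> [126, 21, 147, -175, 210, 49, -91, 238, -28] -> [-175, -91, -28, 21, 49, 126, 147, 210, 238] -> [-28, 126, 210, 238]
  [-5, 48, 12, -28, 44, 11, -8, -15, 6, 50] -> [-5, 48, 12, -28, 44, 11, -8, -15, 6, 50] -> [-9, 44, 8, -32, 40, 7, -12, -19, 2, 46] -> [-63, 308, 56, -224, 280, 49, -84, -133, 14, 322] -> [-224, -133, -84, -63, 14, 49, 56, 280, 308, 322] -> [-224, -84, 14, 56, 280, 308, 322]
  [-50, 34, 39, 9, -42, -42, -14, 46, 27] -> [-50, 34, 39, 9, -42, -14, 46, 27] -> [-54, 30, 35, 5, -46, -18, 42, 23] -> [-378, 210, 245, 35, -322, -126, 294, 161] -> [-378, -322, -126, 35, 161, 210, 245, 294] -> [-378, -322, -126, 210, 294]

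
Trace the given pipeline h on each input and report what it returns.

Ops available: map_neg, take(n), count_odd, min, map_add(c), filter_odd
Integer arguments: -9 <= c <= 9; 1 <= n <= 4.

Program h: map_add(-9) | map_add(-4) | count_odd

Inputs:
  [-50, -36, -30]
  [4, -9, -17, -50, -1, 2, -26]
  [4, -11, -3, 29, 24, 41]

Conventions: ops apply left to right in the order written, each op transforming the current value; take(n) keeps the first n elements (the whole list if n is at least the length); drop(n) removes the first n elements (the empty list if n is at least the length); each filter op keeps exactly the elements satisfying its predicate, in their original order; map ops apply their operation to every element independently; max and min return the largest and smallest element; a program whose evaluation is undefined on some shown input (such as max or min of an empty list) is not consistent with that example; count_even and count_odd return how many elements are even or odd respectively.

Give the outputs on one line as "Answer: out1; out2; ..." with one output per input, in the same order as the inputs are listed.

3; 4; 2

Execution, op by op:
  [-50, -36, -30] -> [-59, -45, -39] -> [-63, -49, -43] -> 3
  [4, -9, -17, -50, -1, 2, -26] -> [-5, -18, -26, -59, -10, -7, -35] -> [-9, -22, -30, -63, -14, -11, -39] -> 4
  [4, -11, -3, 29, 24, 41] -> [-5, -20, -12, 20, 15, 32] -> [-9, -24, -16, 16, 11, 28] -> 2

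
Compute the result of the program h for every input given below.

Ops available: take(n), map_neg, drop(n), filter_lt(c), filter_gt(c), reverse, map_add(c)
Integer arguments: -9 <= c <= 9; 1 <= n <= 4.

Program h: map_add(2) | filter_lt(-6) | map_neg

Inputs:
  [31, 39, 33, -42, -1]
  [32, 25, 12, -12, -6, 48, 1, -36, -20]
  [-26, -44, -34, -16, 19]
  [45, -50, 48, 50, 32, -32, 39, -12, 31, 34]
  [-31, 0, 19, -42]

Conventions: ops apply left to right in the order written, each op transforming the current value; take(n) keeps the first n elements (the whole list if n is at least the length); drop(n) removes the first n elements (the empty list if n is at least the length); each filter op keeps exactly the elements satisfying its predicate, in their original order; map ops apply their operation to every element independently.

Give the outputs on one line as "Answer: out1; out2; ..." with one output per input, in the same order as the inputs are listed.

Execution, op by op:
  [31, 39, 33, -42, -1] -> [33, 41, 35, -40, 1] -> [-40] -> [40]
  [32, 25, 12, -12, -6, 48, 1, -36, -20] -> [34, 27, 14, -10, -4, 50, 3, -34, -18] -> [-10, -34, -18] -> [10, 34, 18]
  [-26, -44, -34, -16, 19] -> [-24, -42, -32, -14, 21] -> [-24, -42, -32, -14] -> [24, 42, 32, 14]
  [45, -50, 48, 50, 32, -32, 39, -12, 31, 34] -> [47, -48, 50, 52, 34, -30, 41, -10, 33, 36] -> [-48, -30, -10] -> [48, 30, 10]
  [-31, 0, 19, -42] -> [-29, 2, 21, -40] -> [-29, -40] -> [29, 40]

[40]; [10, 34, 18]; [24, 42, 32, 14]; [48, 30, 10]; [29, 40]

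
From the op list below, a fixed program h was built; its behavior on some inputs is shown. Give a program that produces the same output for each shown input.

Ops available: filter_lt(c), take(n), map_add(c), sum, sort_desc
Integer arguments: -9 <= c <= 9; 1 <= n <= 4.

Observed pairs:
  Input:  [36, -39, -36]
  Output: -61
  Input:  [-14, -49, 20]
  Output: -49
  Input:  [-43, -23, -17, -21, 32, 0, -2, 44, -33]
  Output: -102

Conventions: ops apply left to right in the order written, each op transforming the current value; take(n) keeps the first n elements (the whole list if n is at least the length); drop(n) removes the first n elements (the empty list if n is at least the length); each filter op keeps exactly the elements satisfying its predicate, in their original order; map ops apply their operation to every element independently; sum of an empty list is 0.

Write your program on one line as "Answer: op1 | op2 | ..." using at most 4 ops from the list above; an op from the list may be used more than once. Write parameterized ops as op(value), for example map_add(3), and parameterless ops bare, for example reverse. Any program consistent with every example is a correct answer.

filter_lt(-4) | map_add(7) | sum

Check, running the answer program on each example:
  [36, -39, -36] -> [-39, -36] -> [-32, -29] -> -61
  [-14, -49, 20] -> [-14, -49] -> [-7, -42] -> -49
  [-43, -23, -17, -21, 32, 0, -2, 44, -33] -> [-43, -23, -17, -21, -33] -> [-36, -16, -10, -14, -26] -> -102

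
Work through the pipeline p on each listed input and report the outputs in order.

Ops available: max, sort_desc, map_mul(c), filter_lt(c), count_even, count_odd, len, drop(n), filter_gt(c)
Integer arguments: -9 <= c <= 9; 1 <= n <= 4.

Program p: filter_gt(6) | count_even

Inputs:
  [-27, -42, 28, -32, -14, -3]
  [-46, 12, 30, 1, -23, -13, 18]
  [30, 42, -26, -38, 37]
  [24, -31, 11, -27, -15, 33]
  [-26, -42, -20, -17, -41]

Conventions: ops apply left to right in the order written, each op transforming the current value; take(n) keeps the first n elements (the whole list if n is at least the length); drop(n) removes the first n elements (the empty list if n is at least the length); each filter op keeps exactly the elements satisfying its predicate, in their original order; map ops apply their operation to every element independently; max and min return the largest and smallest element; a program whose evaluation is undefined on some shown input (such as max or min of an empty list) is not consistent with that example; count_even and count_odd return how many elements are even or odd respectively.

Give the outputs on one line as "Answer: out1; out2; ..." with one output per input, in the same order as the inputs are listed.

1; 3; 2; 1; 0

Execution, op by op:
  [-27, -42, 28, -32, -14, -3] -> [28] -> 1
  [-46, 12, 30, 1, -23, -13, 18] -> [12, 30, 18] -> 3
  [30, 42, -26, -38, 37] -> [30, 42, 37] -> 2
  [24, -31, 11, -27, -15, 33] -> [24, 11, 33] -> 1
  [-26, -42, -20, -17, -41] -> [] -> 0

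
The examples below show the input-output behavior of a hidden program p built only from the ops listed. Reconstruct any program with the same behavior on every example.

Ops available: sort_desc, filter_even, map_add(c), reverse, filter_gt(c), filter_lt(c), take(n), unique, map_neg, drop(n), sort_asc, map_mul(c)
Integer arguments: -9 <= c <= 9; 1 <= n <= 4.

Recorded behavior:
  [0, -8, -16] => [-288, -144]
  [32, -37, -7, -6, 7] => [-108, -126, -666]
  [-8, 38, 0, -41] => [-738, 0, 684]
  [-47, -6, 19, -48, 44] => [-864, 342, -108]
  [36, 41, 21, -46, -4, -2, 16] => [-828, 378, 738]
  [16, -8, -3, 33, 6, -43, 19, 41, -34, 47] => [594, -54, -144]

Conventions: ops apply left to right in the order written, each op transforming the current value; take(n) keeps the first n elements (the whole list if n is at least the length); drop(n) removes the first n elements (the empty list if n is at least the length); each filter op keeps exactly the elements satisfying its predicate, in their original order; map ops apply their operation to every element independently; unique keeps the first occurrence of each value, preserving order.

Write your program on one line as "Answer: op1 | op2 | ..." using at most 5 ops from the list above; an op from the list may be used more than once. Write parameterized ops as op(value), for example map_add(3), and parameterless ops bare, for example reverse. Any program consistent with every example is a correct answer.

drop(1) | take(3) | map_mul(-6) | map_mul(-3) | reverse

Check, running the answer program on each example:
  [0, -8, -16] -> [-8, -16] -> [-8, -16] -> [48, 96] -> [-144, -288] -> [-288, -144]
  [32, -37, -7, -6, 7] -> [-37, -7, -6, 7] -> [-37, -7, -6] -> [222, 42, 36] -> [-666, -126, -108] -> [-108, -126, -666]
  [-8, 38, 0, -41] -> [38, 0, -41] -> [38, 0, -41] -> [-228, 0, 246] -> [684, 0, -738] -> [-738, 0, 684]
  [-47, -6, 19, -48, 44] -> [-6, 19, -48, 44] -> [-6, 19, -48] -> [36, -114, 288] -> [-108, 342, -864] -> [-864, 342, -108]
  [36, 41, 21, -46, -4, -2, 16] -> [41, 21, -46, -4, -2, 16] -> [41, 21, -46] -> [-246, -126, 276] -> [738, 378, -828] -> [-828, 378, 738]
  [16, -8, -3, 33, 6, -43, 19, 41, -34, 47] -> [-8, -3, 33, 6, -43, 19, 41, -34, 47] -> [-8, -3, 33] -> [48, 18, -198] -> [-144, -54, 594] -> [594, -54, -144]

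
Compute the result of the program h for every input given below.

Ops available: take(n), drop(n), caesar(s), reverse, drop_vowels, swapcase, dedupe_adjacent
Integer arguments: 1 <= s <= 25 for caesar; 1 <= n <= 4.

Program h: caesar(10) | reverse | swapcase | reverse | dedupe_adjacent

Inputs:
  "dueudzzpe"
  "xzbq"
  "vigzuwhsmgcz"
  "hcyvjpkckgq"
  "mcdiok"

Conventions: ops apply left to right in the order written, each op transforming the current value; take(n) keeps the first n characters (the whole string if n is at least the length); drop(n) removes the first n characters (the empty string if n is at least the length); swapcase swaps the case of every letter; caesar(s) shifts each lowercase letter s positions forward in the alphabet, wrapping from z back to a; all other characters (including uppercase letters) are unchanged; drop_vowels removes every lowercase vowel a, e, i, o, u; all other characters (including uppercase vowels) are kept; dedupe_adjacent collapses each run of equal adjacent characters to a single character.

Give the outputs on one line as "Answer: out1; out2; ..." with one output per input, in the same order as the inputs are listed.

"NEOENJZO"; "HJLA"; "FSQJEGRCWQMJ"; "RMIFTZUMUQA"; "WMNSYU"

Execution, op by op:
  "dueudzzpe" -> "neoenjjzo" -> "ozjjneoen" -> "OZJJNEOEN" -> "NEOENJJZO" -> "NEOENJZO"
  "xzbq" -> "hjla" -> "aljh" -> "ALJH" -> "HJLA" -> "HJLA"
  "vigzuwhsmgcz" -> "fsqjegrcwqmj" -> "jmqwcrgejqsf" -> "JMQWCRGEJQSF" -> "FSQJEGRCWQMJ" -> "FSQJEGRCWQMJ"
  "hcyvjpkckgq" -> "rmiftzumuqa" -> "aqumuztfimr" -> "AQUMUZTFIMR" -> "RMIFTZUMUQA" -> "RMIFTZUMUQA"
  "mcdiok" -> "wmnsyu" -> "uysnmw" -> "UYSNMW" -> "WMNSYU" -> "WMNSYU"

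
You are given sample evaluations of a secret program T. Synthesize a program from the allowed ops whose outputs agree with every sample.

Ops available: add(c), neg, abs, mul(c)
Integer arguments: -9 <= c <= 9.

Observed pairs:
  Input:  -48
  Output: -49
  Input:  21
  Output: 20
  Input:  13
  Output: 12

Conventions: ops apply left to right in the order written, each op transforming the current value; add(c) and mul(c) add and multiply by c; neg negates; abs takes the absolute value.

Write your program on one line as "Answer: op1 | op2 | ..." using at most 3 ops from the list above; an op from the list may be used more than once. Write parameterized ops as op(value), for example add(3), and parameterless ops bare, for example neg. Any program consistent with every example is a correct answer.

add(5) | add(-6)

Check, running the answer program on each example:
  -48 -> -43 -> -49
  21 -> 26 -> 20
  13 -> 18 -> 12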